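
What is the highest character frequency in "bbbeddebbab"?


Input: bbbeddebbab
Character counts:
  'a': 1
  'b': 6
  'd': 2
  'e': 2
Maximum frequency: 6

6


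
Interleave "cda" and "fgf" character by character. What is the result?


Interleaving "cda" and "fgf":
  Position 0: 'c' from first, 'f' from second => "cf"
  Position 1: 'd' from first, 'g' from second => "dg"
  Position 2: 'a' from first, 'f' from second => "af"
Result: cfdgaf

cfdgaf


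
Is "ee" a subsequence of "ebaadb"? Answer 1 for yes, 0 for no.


Check if "ee" is a subsequence of "ebaadb"
Greedy scan:
  Position 0 ('e'): matches sub[0] = 'e'
  Position 1 ('b'): no match needed
  Position 2 ('a'): no match needed
  Position 3 ('a'): no match needed
  Position 4 ('d'): no match needed
  Position 5 ('b'): no match needed
Only matched 1/2 characters => not a subsequence

0


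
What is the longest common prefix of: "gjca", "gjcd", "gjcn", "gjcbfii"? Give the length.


Words: gjca, gjcd, gjcn, gjcbfii
  Position 0: all 'g' => match
  Position 1: all 'j' => match
  Position 2: all 'c' => match
  Position 3: ('a', 'd', 'n', 'b') => mismatch, stop
LCP = "gjc" (length 3)

3


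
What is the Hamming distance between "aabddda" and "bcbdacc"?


Comparing "aabddda" and "bcbdacc" position by position:
  Position 0: 'a' vs 'b' => differ
  Position 1: 'a' vs 'c' => differ
  Position 2: 'b' vs 'b' => same
  Position 3: 'd' vs 'd' => same
  Position 4: 'd' vs 'a' => differ
  Position 5: 'd' vs 'c' => differ
  Position 6: 'a' vs 'c' => differ
Total differences (Hamming distance): 5

5


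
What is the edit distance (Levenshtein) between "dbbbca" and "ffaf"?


Computing edit distance: "dbbbca" -> "ffaf"
DP table:
           f    f    a    f
      0    1    2    3    4
  d   1    1    2    3    4
  b   2    2    2    3    4
  b   3    3    3    3    4
  b   4    4    4    4    4
  c   5    5    5    5    5
  a   6    6    6    5    6
Edit distance = dp[6][4] = 6

6


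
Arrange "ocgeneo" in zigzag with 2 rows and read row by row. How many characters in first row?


Zigzag "ocgeneo" into 2 rows:
Placing characters:
  'o' => row 0
  'c' => row 1
  'g' => row 0
  'e' => row 1
  'n' => row 0
  'e' => row 1
  'o' => row 0
Rows:
  Row 0: "ogno"
  Row 1: "cee"
First row length: 4

4


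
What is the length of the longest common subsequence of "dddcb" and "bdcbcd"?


LCS of "dddcb" and "bdcbcd"
DP table:
           b    d    c    b    c    d
      0    0    0    0    0    0    0
  d   0    0    1    1    1    1    1
  d   0    0    1    1    1    1    2
  d   0    0    1    1    1    1    2
  c   0    0    1    2    2    2    2
  b   0    1    1    2    3    3    3
LCS length = dp[5][6] = 3

3


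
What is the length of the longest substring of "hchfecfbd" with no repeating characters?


Input: "hchfecfbd"
Sliding window (track last position of each char):
  Position 0 ('h'): window [0,0] length 1 -- new best
  Position 1 ('c'): window [0,1] length 2 -- new best
  Position 2 ('h'): repeat (last at 0), move window start to 1
  Position 2 ('h'): window [1,2] length 2
  Position 3 ('f'): window [1,3] length 3 -- new best
  Position 4 ('e'): window [1,4] length 4 -- new best
  Position 5 ('c'): repeat (last at 1), move window start to 2
  Position 5 ('c'): window [2,5] length 4
  Position 6 ('f'): repeat (last at 3), move window start to 4
  Position 6 ('f'): window [4,6] length 3
  Position 7 ('b'): window [4,7] length 4
  Position 8 ('d'): window [4,8] length 5 -- new best
Longest substring with no repeats: "ecfbd" with length 5

5


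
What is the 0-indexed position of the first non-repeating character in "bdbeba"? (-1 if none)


Input: bdbeba
Character frequencies:
  'a': 1
  'b': 3
  'd': 1
  'e': 1
Scanning left to right for freq == 1:
  Position 0 ('b'): freq=3, skip
  Position 1 ('d'): unique! => answer = 1

1


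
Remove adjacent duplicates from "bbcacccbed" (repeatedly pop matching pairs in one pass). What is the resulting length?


Input: bbcacccbed
Stack-based adjacent duplicate removal:
  Read 'b': push. Stack: b
  Read 'b': matches stack top 'b' => pop. Stack: (empty)
  Read 'c': push. Stack: c
  Read 'a': push. Stack: ca
  Read 'c': push. Stack: cac
  Read 'c': matches stack top 'c' => pop. Stack: ca
  Read 'c': push. Stack: cac
  Read 'b': push. Stack: cacb
  Read 'e': push. Stack: cacbe
  Read 'd': push. Stack: cacbed
Final stack: "cacbed" (length 6)

6


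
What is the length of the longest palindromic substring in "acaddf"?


Input: "acaddf"
Checking substrings for palindromes:
  [0:3] "aca" (len 3) => palindrome
  [3:5] "dd" (len 2) => palindrome
Longest palindromic substring: "aca" with length 3

3


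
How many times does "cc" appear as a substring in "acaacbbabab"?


Searching for "cc" in "acaacbbabab"
Scanning each position:
  Position 0: "ac" => no
  Position 1: "ca" => no
  Position 2: "aa" => no
  Position 3: "ac" => no
  Position 4: "cb" => no
  Position 5: "bb" => no
  Position 6: "ba" => no
  Position 7: "ab" => no
  Position 8: "ba" => no
  Position 9: "ab" => no
Total occurrences: 0

0


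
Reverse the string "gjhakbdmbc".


Input: gjhakbdmbc
Reading characters right to left:
  Position 9: 'c'
  Position 8: 'b'
  Position 7: 'm'
  Position 6: 'd'
  Position 5: 'b'
  Position 4: 'k'
  Position 3: 'a'
  Position 2: 'h'
  Position 1: 'j'
  Position 0: 'g'
Reversed: cbmdbkahjg

cbmdbkahjg


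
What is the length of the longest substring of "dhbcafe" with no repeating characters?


Input: "dhbcafe"
Sliding window (track last position of each char):
  Position 0 ('d'): window [0,0] length 1 -- new best
  Position 1 ('h'): window [0,1] length 2 -- new best
  Position 2 ('b'): window [0,2] length 3 -- new best
  Position 3 ('c'): window [0,3] length 4 -- new best
  Position 4 ('a'): window [0,4] length 5 -- new best
  Position 5 ('f'): window [0,5] length 6 -- new best
  Position 6 ('e'): window [0,6] length 7 -- new best
Longest substring with no repeats: "dhbcafe" with length 7

7


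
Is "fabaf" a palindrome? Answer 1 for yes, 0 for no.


Input: fabaf
Reversed: fabaf
  Compare pos 0 ('f') with pos 4 ('f'): match
  Compare pos 1 ('a') with pos 3 ('a'): match
Result: palindrome

1


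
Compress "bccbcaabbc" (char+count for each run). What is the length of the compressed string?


Input: bccbcaabbc
Runs:
  'b' x 1 => "b1"
  'c' x 2 => "c2"
  'b' x 1 => "b1"
  'c' x 1 => "c1"
  'a' x 2 => "a2"
  'b' x 2 => "b2"
  'c' x 1 => "c1"
Compressed: "b1c2b1c1a2b2c1"
Compressed length: 14

14


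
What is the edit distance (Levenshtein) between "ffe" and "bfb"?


Computing edit distance: "ffe" -> "bfb"
DP table:
           b    f    b
      0    1    2    3
  f   1    1    1    2
  f   2    2    1    2
  e   3    3    2    2
Edit distance = dp[3][3] = 2

2


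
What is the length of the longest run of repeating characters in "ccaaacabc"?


Input: "ccaaacabc"
Scanning for longest run:
  Position 1 ('c'): continues run of 'c', length=2
  Position 2 ('a'): new char, reset run to 1
  Position 3 ('a'): continues run of 'a', length=2
  Position 4 ('a'): continues run of 'a', length=3
  Position 5 ('c'): new char, reset run to 1
  Position 6 ('a'): new char, reset run to 1
  Position 7 ('b'): new char, reset run to 1
  Position 8 ('c'): new char, reset run to 1
Longest run: 'a' with length 3

3


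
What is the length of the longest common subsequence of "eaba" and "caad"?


LCS of "eaba" and "caad"
DP table:
           c    a    a    d
      0    0    0    0    0
  e   0    0    0    0    0
  a   0    0    1    1    1
  b   0    0    1    1    1
  a   0    0    1    2    2
LCS length = dp[4][4] = 2

2


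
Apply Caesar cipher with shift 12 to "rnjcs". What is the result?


Caesar cipher: shift "rnjcs" by 12
  'r' (pos 17) + 12 = pos 3 = 'd'
  'n' (pos 13) + 12 = pos 25 = 'z'
  'j' (pos 9) + 12 = pos 21 = 'v'
  'c' (pos 2) + 12 = pos 14 = 'o'
  's' (pos 18) + 12 = pos 4 = 'e'
Result: dzvoe

dzvoe


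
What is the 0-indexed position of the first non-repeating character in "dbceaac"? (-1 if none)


Input: dbceaac
Character frequencies:
  'a': 2
  'b': 1
  'c': 2
  'd': 1
  'e': 1
Scanning left to right for freq == 1:
  Position 0 ('d'): unique! => answer = 0

0


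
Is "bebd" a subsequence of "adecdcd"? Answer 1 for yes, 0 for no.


Check if "bebd" is a subsequence of "adecdcd"
Greedy scan:
  Position 0 ('a'): no match needed
  Position 1 ('d'): no match needed
  Position 2 ('e'): no match needed
  Position 3 ('c'): no match needed
  Position 4 ('d'): no match needed
  Position 5 ('c'): no match needed
  Position 6 ('d'): no match needed
Only matched 0/4 characters => not a subsequence

0


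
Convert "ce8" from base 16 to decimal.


Input: "ce8" in base 16
Positional expansion:
  Digit 'c' (value 12) x 16^2 = 3072
  Digit 'e' (value 14) x 16^1 = 224
  Digit '8' (value 8) x 16^0 = 8
Sum = 3304

3304


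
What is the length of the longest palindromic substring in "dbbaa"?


Input: "dbbaa"
Checking substrings for palindromes:
  [1:3] "bb" (len 2) => palindrome
  [3:5] "aa" (len 2) => palindrome
Longest palindromic substring: "bb" with length 2

2


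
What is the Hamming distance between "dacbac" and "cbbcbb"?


Comparing "dacbac" and "cbbcbb" position by position:
  Position 0: 'd' vs 'c' => differ
  Position 1: 'a' vs 'b' => differ
  Position 2: 'c' vs 'b' => differ
  Position 3: 'b' vs 'c' => differ
  Position 4: 'a' vs 'b' => differ
  Position 5: 'c' vs 'b' => differ
Total differences (Hamming distance): 6

6


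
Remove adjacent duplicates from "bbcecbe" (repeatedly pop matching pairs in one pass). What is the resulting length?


Input: bbcecbe
Stack-based adjacent duplicate removal:
  Read 'b': push. Stack: b
  Read 'b': matches stack top 'b' => pop. Stack: (empty)
  Read 'c': push. Stack: c
  Read 'e': push. Stack: ce
  Read 'c': push. Stack: cec
  Read 'b': push. Stack: cecb
  Read 'e': push. Stack: cecbe
Final stack: "cecbe" (length 5)

5


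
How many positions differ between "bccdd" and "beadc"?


Comparing "bccdd" and "beadc" position by position:
  Position 0: 'b' vs 'b' => same
  Position 1: 'c' vs 'e' => DIFFER
  Position 2: 'c' vs 'a' => DIFFER
  Position 3: 'd' vs 'd' => same
  Position 4: 'd' vs 'c' => DIFFER
Positions that differ: 3

3


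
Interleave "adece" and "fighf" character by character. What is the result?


Interleaving "adece" and "fighf":
  Position 0: 'a' from first, 'f' from second => "af"
  Position 1: 'd' from first, 'i' from second => "di"
  Position 2: 'e' from first, 'g' from second => "eg"
  Position 3: 'c' from first, 'h' from second => "ch"
  Position 4: 'e' from first, 'f' from second => "ef"
Result: afdiegchef

afdiegchef


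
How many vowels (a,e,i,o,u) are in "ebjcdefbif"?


Input: ebjcdefbif
Checking each character:
  'e' at position 0: vowel (running total: 1)
  'b' at position 1: consonant
  'j' at position 2: consonant
  'c' at position 3: consonant
  'd' at position 4: consonant
  'e' at position 5: vowel (running total: 2)
  'f' at position 6: consonant
  'b' at position 7: consonant
  'i' at position 8: vowel (running total: 3)
  'f' at position 9: consonant
Total vowels: 3

3


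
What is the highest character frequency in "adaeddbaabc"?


Input: adaeddbaabc
Character counts:
  'a': 4
  'b': 2
  'c': 1
  'd': 3
  'e': 1
Maximum frequency: 4

4


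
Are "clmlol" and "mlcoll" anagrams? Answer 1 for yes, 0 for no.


Strings: "clmlol", "mlcoll"
Sorted first:  clllmo
Sorted second: clllmo
Sorted forms match => anagrams

1


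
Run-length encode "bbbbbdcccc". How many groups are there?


Input: bbbbbdcccc
Scanning for consecutive runs:
  Group 1: 'b' x 5 (positions 0-4)
  Group 2: 'd' x 1 (positions 5-5)
  Group 3: 'c' x 4 (positions 6-9)
Total groups: 3

3


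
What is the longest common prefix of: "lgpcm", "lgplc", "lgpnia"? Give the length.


Words: lgpcm, lgplc, lgpnia
  Position 0: all 'l' => match
  Position 1: all 'g' => match
  Position 2: all 'p' => match
  Position 3: ('c', 'l', 'n') => mismatch, stop
LCP = "lgp" (length 3)

3


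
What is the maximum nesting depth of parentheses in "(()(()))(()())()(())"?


Input: "(()(()))(()())()(())"
Tracking depth:
  Position 0 '(': depth becomes 1
  Position 1 '(': depth becomes 2
  Position 2 ')': depth becomes 1
  Position 3 '(': depth becomes 2
  Position 4 '(': depth becomes 3
  Position 5 ')': depth becomes 2
  Position 6 ')': depth becomes 1
  Position 7 ')': depth becomes 0
  Position 8 '(': depth becomes 1
  Position 9 '(': depth becomes 2
  Position 10 ')': depth becomes 1
  Position 11 '(': depth becomes 2
  Position 12 ')': depth becomes 1
  Position 13 ')': depth becomes 0
  Position 14 '(': depth becomes 1
  Position 15 ')': depth becomes 0
  Position 16 '(': depth becomes 1
  Position 17 '(': depth becomes 2
  Position 18 ')': depth becomes 1
  Position 19 ')': depth becomes 0
Maximum depth reached: 3

3


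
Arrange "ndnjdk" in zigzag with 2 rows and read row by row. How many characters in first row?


Zigzag "ndnjdk" into 2 rows:
Placing characters:
  'n' => row 0
  'd' => row 1
  'n' => row 0
  'j' => row 1
  'd' => row 0
  'k' => row 1
Rows:
  Row 0: "nnd"
  Row 1: "djk"
First row length: 3

3


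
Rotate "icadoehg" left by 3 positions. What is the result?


Input: "icadoehg", rotate left by 3
First 3 characters: "ica"
Remaining characters: "doehg"
Concatenate remaining + first: "doehg" + "ica" = "doehgica"

doehgica


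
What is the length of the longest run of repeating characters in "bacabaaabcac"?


Input: "bacabaaabcac"
Scanning for longest run:
  Position 1 ('a'): new char, reset run to 1
  Position 2 ('c'): new char, reset run to 1
  Position 3 ('a'): new char, reset run to 1
  Position 4 ('b'): new char, reset run to 1
  Position 5 ('a'): new char, reset run to 1
  Position 6 ('a'): continues run of 'a', length=2
  Position 7 ('a'): continues run of 'a', length=3
  Position 8 ('b'): new char, reset run to 1
  Position 9 ('c'): new char, reset run to 1
  Position 10 ('a'): new char, reset run to 1
  Position 11 ('c'): new char, reset run to 1
Longest run: 'a' with length 3

3


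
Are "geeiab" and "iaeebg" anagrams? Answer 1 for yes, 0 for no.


Strings: "geeiab", "iaeebg"
Sorted first:  abeegi
Sorted second: abeegi
Sorted forms match => anagrams

1


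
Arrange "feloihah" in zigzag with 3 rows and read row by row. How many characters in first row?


Zigzag "feloihah" into 3 rows:
Placing characters:
  'f' => row 0
  'e' => row 1
  'l' => row 2
  'o' => row 1
  'i' => row 0
  'h' => row 1
  'a' => row 2
  'h' => row 1
Rows:
  Row 0: "fi"
  Row 1: "eohh"
  Row 2: "la"
First row length: 2

2


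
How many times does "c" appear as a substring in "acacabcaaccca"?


Searching for "c" in "acacabcaaccca"
Scanning each position:
  Position 0: "a" => no
  Position 1: "c" => MATCH
  Position 2: "a" => no
  Position 3: "c" => MATCH
  Position 4: "a" => no
  Position 5: "b" => no
  Position 6: "c" => MATCH
  Position 7: "a" => no
  Position 8: "a" => no
  Position 9: "c" => MATCH
  Position 10: "c" => MATCH
  Position 11: "c" => MATCH
  Position 12: "a" => no
Total occurrences: 6

6


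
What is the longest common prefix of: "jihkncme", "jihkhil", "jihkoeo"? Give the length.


Words: jihkncme, jihkhil, jihkoeo
  Position 0: all 'j' => match
  Position 1: all 'i' => match
  Position 2: all 'h' => match
  Position 3: all 'k' => match
  Position 4: ('n', 'h', 'o') => mismatch, stop
LCP = "jihk" (length 4)

4


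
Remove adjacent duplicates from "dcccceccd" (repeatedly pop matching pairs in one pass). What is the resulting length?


Input: dcccceccd
Stack-based adjacent duplicate removal:
  Read 'd': push. Stack: d
  Read 'c': push. Stack: dc
  Read 'c': matches stack top 'c' => pop. Stack: d
  Read 'c': push. Stack: dc
  Read 'c': matches stack top 'c' => pop. Stack: d
  Read 'e': push. Stack: de
  Read 'c': push. Stack: dec
  Read 'c': matches stack top 'c' => pop. Stack: de
  Read 'd': push. Stack: ded
Final stack: "ded" (length 3)

3


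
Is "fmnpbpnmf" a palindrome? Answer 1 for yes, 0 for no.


Input: fmnpbpnmf
Reversed: fmnpbpnmf
  Compare pos 0 ('f') with pos 8 ('f'): match
  Compare pos 1 ('m') with pos 7 ('m'): match
  Compare pos 2 ('n') with pos 6 ('n'): match
  Compare pos 3 ('p') with pos 5 ('p'): match
Result: palindrome

1


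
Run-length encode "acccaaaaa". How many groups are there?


Input: acccaaaaa
Scanning for consecutive runs:
  Group 1: 'a' x 1 (positions 0-0)
  Group 2: 'c' x 3 (positions 1-3)
  Group 3: 'a' x 5 (positions 4-8)
Total groups: 3

3


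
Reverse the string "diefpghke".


Input: diefpghke
Reading characters right to left:
  Position 8: 'e'
  Position 7: 'k'
  Position 6: 'h'
  Position 5: 'g'
  Position 4: 'p'
  Position 3: 'f'
  Position 2: 'e'
  Position 1: 'i'
  Position 0: 'd'
Reversed: ekhgpfeid

ekhgpfeid


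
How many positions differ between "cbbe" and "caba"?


Comparing "cbbe" and "caba" position by position:
  Position 0: 'c' vs 'c' => same
  Position 1: 'b' vs 'a' => DIFFER
  Position 2: 'b' vs 'b' => same
  Position 3: 'e' vs 'a' => DIFFER
Positions that differ: 2

2


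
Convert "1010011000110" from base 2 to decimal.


Input: "1010011000110" in base 2
Positional expansion:
  Digit '1' (value 1) x 2^12 = 4096
  Digit '0' (value 0) x 2^11 = 0
  Digit '1' (value 1) x 2^10 = 1024
  Digit '0' (value 0) x 2^9 = 0
  Digit '0' (value 0) x 2^8 = 0
  Digit '1' (value 1) x 2^7 = 128
  Digit '1' (value 1) x 2^6 = 64
  Digit '0' (value 0) x 2^5 = 0
  Digit '0' (value 0) x 2^4 = 0
  Digit '0' (value 0) x 2^3 = 0
  Digit '1' (value 1) x 2^2 = 4
  Digit '1' (value 1) x 2^1 = 2
  Digit '0' (value 0) x 2^0 = 0
Sum = 5318

5318


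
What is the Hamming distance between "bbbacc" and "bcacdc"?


Comparing "bbbacc" and "bcacdc" position by position:
  Position 0: 'b' vs 'b' => same
  Position 1: 'b' vs 'c' => differ
  Position 2: 'b' vs 'a' => differ
  Position 3: 'a' vs 'c' => differ
  Position 4: 'c' vs 'd' => differ
  Position 5: 'c' vs 'c' => same
Total differences (Hamming distance): 4

4


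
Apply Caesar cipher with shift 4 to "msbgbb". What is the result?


Caesar cipher: shift "msbgbb" by 4
  'm' (pos 12) + 4 = pos 16 = 'q'
  's' (pos 18) + 4 = pos 22 = 'w'
  'b' (pos 1) + 4 = pos 5 = 'f'
  'g' (pos 6) + 4 = pos 10 = 'k'
  'b' (pos 1) + 4 = pos 5 = 'f'
  'b' (pos 1) + 4 = pos 5 = 'f'
Result: qwfkff

qwfkff


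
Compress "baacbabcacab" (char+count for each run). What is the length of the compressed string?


Input: baacbabcacab
Runs:
  'b' x 1 => "b1"
  'a' x 2 => "a2"
  'c' x 1 => "c1"
  'b' x 1 => "b1"
  'a' x 1 => "a1"
  'b' x 1 => "b1"
  'c' x 1 => "c1"
  'a' x 1 => "a1"
  'c' x 1 => "c1"
  'a' x 1 => "a1"
  'b' x 1 => "b1"
Compressed: "b1a2c1b1a1b1c1a1c1a1b1"
Compressed length: 22

22


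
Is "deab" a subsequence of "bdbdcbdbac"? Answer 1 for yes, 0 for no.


Check if "deab" is a subsequence of "bdbdcbdbac"
Greedy scan:
  Position 0 ('b'): no match needed
  Position 1 ('d'): matches sub[0] = 'd'
  Position 2 ('b'): no match needed
  Position 3 ('d'): no match needed
  Position 4 ('c'): no match needed
  Position 5 ('b'): no match needed
  Position 6 ('d'): no match needed
  Position 7 ('b'): no match needed
  Position 8 ('a'): no match needed
  Position 9 ('c'): no match needed
Only matched 1/4 characters => not a subsequence

0


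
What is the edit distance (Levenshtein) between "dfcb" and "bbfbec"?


Computing edit distance: "dfcb" -> "bbfbec"
DP table:
           b    b    f    b    e    c
      0    1    2    3    4    5    6
  d   1    1    2    3    4    5    6
  f   2    2    2    2    3    4    5
  c   3    3    3    3    3    4    4
  b   4    3    3    4    3    4    5
Edit distance = dp[4][6] = 5

5


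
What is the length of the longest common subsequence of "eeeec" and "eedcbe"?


LCS of "eeeec" and "eedcbe"
DP table:
           e    e    d    c    b    e
      0    0    0    0    0    0    0
  e   0    1    1    1    1    1    1
  e   0    1    2    2    2    2    2
  e   0    1    2    2    2    2    3
  e   0    1    2    2    2    2    3
  c   0    1    2    2    3    3    3
LCS length = dp[5][6] = 3

3


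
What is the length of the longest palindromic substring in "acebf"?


Input: "acebf"
Checking substrings for palindromes:
  No multi-char palindromic substrings found
Longest palindromic substring: "a" with length 1

1


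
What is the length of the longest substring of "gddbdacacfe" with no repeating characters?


Input: "gddbdacacfe"
Sliding window (track last position of each char):
  Position 0 ('g'): window [0,0] length 1 -- new best
  Position 1 ('d'): window [0,1] length 2 -- new best
  Position 2 ('d'): repeat (last at 1), move window start to 2
  Position 2 ('d'): window [2,2] length 1
  Position 3 ('b'): window [2,3] length 2
  Position 4 ('d'): repeat (last at 2), move window start to 3
  Position 4 ('d'): window [3,4] length 2
  Position 5 ('a'): window [3,5] length 3 -- new best
  Position 6 ('c'): window [3,6] length 4 -- new best
  Position 7 ('a'): repeat (last at 5), move window start to 6
  Position 7 ('a'): window [6,7] length 2
  Position 8 ('c'): repeat (last at 6), move window start to 7
  Position 8 ('c'): window [7,8] length 2
  Position 9 ('f'): window [7,9] length 3
  Position 10 ('e'): window [7,10] length 4
Longest substring with no repeats: "bdac" with length 4

4


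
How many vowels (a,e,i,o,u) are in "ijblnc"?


Input: ijblnc
Checking each character:
  'i' at position 0: vowel (running total: 1)
  'j' at position 1: consonant
  'b' at position 2: consonant
  'l' at position 3: consonant
  'n' at position 4: consonant
  'c' at position 5: consonant
Total vowels: 1

1


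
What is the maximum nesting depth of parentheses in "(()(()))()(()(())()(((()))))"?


Input: "(()(()))()(()(())()(((()))))"
Tracking depth:
  Position 0 '(': depth becomes 1
  Position 1 '(': depth becomes 2
  Position 2 ')': depth becomes 1
  Position 3 '(': depth becomes 2
  Position 4 '(': depth becomes 3
  Position 5 ')': depth becomes 2
  Position 6 ')': depth becomes 1
  Position 7 ')': depth becomes 0
  Position 8 '(': depth becomes 1
  Position 9 ')': depth becomes 0
  Position 10 '(': depth becomes 1
  Position 11 '(': depth becomes 2
  Position 12 ')': depth becomes 1
  Position 13 '(': depth becomes 2
  Position 14 '(': depth becomes 3
  Position 15 ')': depth becomes 2
  Position 16 ')': depth becomes 1
  Position 17 '(': depth becomes 2
  Position 18 ')': depth becomes 1
  Position 19 '(': depth becomes 2
  Position 20 '(': depth becomes 3
  Position 21 '(': depth becomes 4
  Position 22 '(': depth becomes 5
  Position 23 ')': depth becomes 4
  Position 24 ')': depth becomes 3
  Position 25 ')': depth becomes 2
  Position 26 ')': depth becomes 1
  Position 27 ')': depth becomes 0
Maximum depth reached: 5

5


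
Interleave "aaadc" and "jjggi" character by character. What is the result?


Interleaving "aaadc" and "jjggi":
  Position 0: 'a' from first, 'j' from second => "aj"
  Position 1: 'a' from first, 'j' from second => "aj"
  Position 2: 'a' from first, 'g' from second => "ag"
  Position 3: 'd' from first, 'g' from second => "dg"
  Position 4: 'c' from first, 'i' from second => "ci"
Result: ajajagdgci

ajajagdgci


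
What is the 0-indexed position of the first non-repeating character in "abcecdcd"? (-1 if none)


Input: abcecdcd
Character frequencies:
  'a': 1
  'b': 1
  'c': 3
  'd': 2
  'e': 1
Scanning left to right for freq == 1:
  Position 0 ('a'): unique! => answer = 0

0


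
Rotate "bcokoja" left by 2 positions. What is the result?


Input: "bcokoja", rotate left by 2
First 2 characters: "bc"
Remaining characters: "okoja"
Concatenate remaining + first: "okoja" + "bc" = "okojabc"

okojabc


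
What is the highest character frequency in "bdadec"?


Input: bdadec
Character counts:
  'a': 1
  'b': 1
  'c': 1
  'd': 2
  'e': 1
Maximum frequency: 2

2


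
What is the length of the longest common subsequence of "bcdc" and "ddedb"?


LCS of "bcdc" and "ddedb"
DP table:
           d    d    e    d    b
      0    0    0    0    0    0
  b   0    0    0    0    0    1
  c   0    0    0    0    0    1
  d   0    1    1    1    1    1
  c   0    1    1    1    1    1
LCS length = dp[4][5] = 1

1


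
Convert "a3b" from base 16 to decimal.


Input: "a3b" in base 16
Positional expansion:
  Digit 'a' (value 10) x 16^2 = 2560
  Digit '3' (value 3) x 16^1 = 48
  Digit 'b' (value 11) x 16^0 = 11
Sum = 2619

2619


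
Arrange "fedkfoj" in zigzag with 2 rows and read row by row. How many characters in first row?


Zigzag "fedkfoj" into 2 rows:
Placing characters:
  'f' => row 0
  'e' => row 1
  'd' => row 0
  'k' => row 1
  'f' => row 0
  'o' => row 1
  'j' => row 0
Rows:
  Row 0: "fdfj"
  Row 1: "eko"
First row length: 4

4


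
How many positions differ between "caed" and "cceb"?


Comparing "caed" and "cceb" position by position:
  Position 0: 'c' vs 'c' => same
  Position 1: 'a' vs 'c' => DIFFER
  Position 2: 'e' vs 'e' => same
  Position 3: 'd' vs 'b' => DIFFER
Positions that differ: 2

2


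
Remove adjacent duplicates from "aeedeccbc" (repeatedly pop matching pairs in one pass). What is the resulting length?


Input: aeedeccbc
Stack-based adjacent duplicate removal:
  Read 'a': push. Stack: a
  Read 'e': push. Stack: ae
  Read 'e': matches stack top 'e' => pop. Stack: a
  Read 'd': push. Stack: ad
  Read 'e': push. Stack: ade
  Read 'c': push. Stack: adec
  Read 'c': matches stack top 'c' => pop. Stack: ade
  Read 'b': push. Stack: adeb
  Read 'c': push. Stack: adebc
Final stack: "adebc" (length 5)

5


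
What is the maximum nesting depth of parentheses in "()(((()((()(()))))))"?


Input: "()(((()((()(()))))))"
Tracking depth:
  Position 0 '(': depth becomes 1
  Position 1 ')': depth becomes 0
  Position 2 '(': depth becomes 1
  Position 3 '(': depth becomes 2
  Position 4 '(': depth becomes 3
  Position 5 '(': depth becomes 4
  Position 6 ')': depth becomes 3
  Position 7 '(': depth becomes 4
  Position 8 '(': depth becomes 5
  Position 9 '(': depth becomes 6
  Position 10 ')': depth becomes 5
  Position 11 '(': depth becomes 6
  Position 12 '(': depth becomes 7
  Position 13 ')': depth becomes 6
  Position 14 ')': depth becomes 5
  Position 15 ')': depth becomes 4
  Position 16 ')': depth becomes 3
  Position 17 ')': depth becomes 2
  Position 18 ')': depth becomes 1
  Position 19 ')': depth becomes 0
Maximum depth reached: 7

7


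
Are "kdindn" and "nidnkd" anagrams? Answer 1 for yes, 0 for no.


Strings: "kdindn", "nidnkd"
Sorted first:  ddiknn
Sorted second: ddiknn
Sorted forms match => anagrams

1


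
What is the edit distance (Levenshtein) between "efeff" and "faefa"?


Computing edit distance: "efeff" -> "faefa"
DP table:
           f    a    e    f    a
      0    1    2    3    4    5
  e   1    1    2    2    3    4
  f   2    1    2    3    2    3
  e   3    2    2    2    3    3
  f   4    3    3    3    2    3
  f   5    4    4    4    3    3
Edit distance = dp[5][5] = 3

3


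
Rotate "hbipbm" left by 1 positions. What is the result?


Input: "hbipbm", rotate left by 1
First 1 characters: "h"
Remaining characters: "bipbm"
Concatenate remaining + first: "bipbm" + "h" = "bipbmh"

bipbmh


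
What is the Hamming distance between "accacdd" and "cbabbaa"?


Comparing "accacdd" and "cbabbaa" position by position:
  Position 0: 'a' vs 'c' => differ
  Position 1: 'c' vs 'b' => differ
  Position 2: 'c' vs 'a' => differ
  Position 3: 'a' vs 'b' => differ
  Position 4: 'c' vs 'b' => differ
  Position 5: 'd' vs 'a' => differ
  Position 6: 'd' vs 'a' => differ
Total differences (Hamming distance): 7

7


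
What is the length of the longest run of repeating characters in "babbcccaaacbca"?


Input: "babbcccaaacbca"
Scanning for longest run:
  Position 1 ('a'): new char, reset run to 1
  Position 2 ('b'): new char, reset run to 1
  Position 3 ('b'): continues run of 'b', length=2
  Position 4 ('c'): new char, reset run to 1
  Position 5 ('c'): continues run of 'c', length=2
  Position 6 ('c'): continues run of 'c', length=3
  Position 7 ('a'): new char, reset run to 1
  Position 8 ('a'): continues run of 'a', length=2
  Position 9 ('a'): continues run of 'a', length=3
  Position 10 ('c'): new char, reset run to 1
  Position 11 ('b'): new char, reset run to 1
  Position 12 ('c'): new char, reset run to 1
  Position 13 ('a'): new char, reset run to 1
Longest run: 'c' with length 3

3


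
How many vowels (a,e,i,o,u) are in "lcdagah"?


Input: lcdagah
Checking each character:
  'l' at position 0: consonant
  'c' at position 1: consonant
  'd' at position 2: consonant
  'a' at position 3: vowel (running total: 1)
  'g' at position 4: consonant
  'a' at position 5: vowel (running total: 2)
  'h' at position 6: consonant
Total vowels: 2

2


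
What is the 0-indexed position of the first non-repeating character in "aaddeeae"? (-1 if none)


Input: aaddeeae
Character frequencies:
  'a': 3
  'd': 2
  'e': 3
Scanning left to right for freq == 1:
  Position 0 ('a'): freq=3, skip
  Position 1 ('a'): freq=3, skip
  Position 2 ('d'): freq=2, skip
  Position 3 ('d'): freq=2, skip
  Position 4 ('e'): freq=3, skip
  Position 5 ('e'): freq=3, skip
  Position 6 ('a'): freq=3, skip
  Position 7 ('e'): freq=3, skip
  No unique character found => answer = -1

-1


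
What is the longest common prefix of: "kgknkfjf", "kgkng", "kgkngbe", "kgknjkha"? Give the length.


Words: kgknkfjf, kgkng, kgkngbe, kgknjkha
  Position 0: all 'k' => match
  Position 1: all 'g' => match
  Position 2: all 'k' => match
  Position 3: all 'n' => match
  Position 4: ('k', 'g', 'g', 'j') => mismatch, stop
LCP = "kgkn" (length 4)

4


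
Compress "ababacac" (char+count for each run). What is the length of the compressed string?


Input: ababacac
Runs:
  'a' x 1 => "a1"
  'b' x 1 => "b1"
  'a' x 1 => "a1"
  'b' x 1 => "b1"
  'a' x 1 => "a1"
  'c' x 1 => "c1"
  'a' x 1 => "a1"
  'c' x 1 => "c1"
Compressed: "a1b1a1b1a1c1a1c1"
Compressed length: 16

16


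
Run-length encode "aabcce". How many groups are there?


Input: aabcce
Scanning for consecutive runs:
  Group 1: 'a' x 2 (positions 0-1)
  Group 2: 'b' x 1 (positions 2-2)
  Group 3: 'c' x 2 (positions 3-4)
  Group 4: 'e' x 1 (positions 5-5)
Total groups: 4

4


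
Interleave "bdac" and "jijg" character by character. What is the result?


Interleaving "bdac" and "jijg":
  Position 0: 'b' from first, 'j' from second => "bj"
  Position 1: 'd' from first, 'i' from second => "di"
  Position 2: 'a' from first, 'j' from second => "aj"
  Position 3: 'c' from first, 'g' from second => "cg"
Result: bjdiajcg

bjdiajcg


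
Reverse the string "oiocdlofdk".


Input: oiocdlofdk
Reading characters right to left:
  Position 9: 'k'
  Position 8: 'd'
  Position 7: 'f'
  Position 6: 'o'
  Position 5: 'l'
  Position 4: 'd'
  Position 3: 'c'
  Position 2: 'o'
  Position 1: 'i'
  Position 0: 'o'
Reversed: kdfoldcoio

kdfoldcoio


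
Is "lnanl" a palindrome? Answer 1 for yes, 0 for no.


Input: lnanl
Reversed: lnanl
  Compare pos 0 ('l') with pos 4 ('l'): match
  Compare pos 1 ('n') with pos 3 ('n'): match
Result: palindrome

1


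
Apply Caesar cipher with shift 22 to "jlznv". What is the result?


Caesar cipher: shift "jlznv" by 22
  'j' (pos 9) + 22 = pos 5 = 'f'
  'l' (pos 11) + 22 = pos 7 = 'h'
  'z' (pos 25) + 22 = pos 21 = 'v'
  'n' (pos 13) + 22 = pos 9 = 'j'
  'v' (pos 21) + 22 = pos 17 = 'r'
Result: fhvjr

fhvjr


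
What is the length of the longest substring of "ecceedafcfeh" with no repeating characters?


Input: "ecceedafcfeh"
Sliding window (track last position of each char):
  Position 0 ('e'): window [0,0] length 1 -- new best
  Position 1 ('c'): window [0,1] length 2 -- new best
  Position 2 ('c'): repeat (last at 1), move window start to 2
  Position 2 ('c'): window [2,2] length 1
  Position 3 ('e'): window [2,3] length 2
  Position 4 ('e'): repeat (last at 3), move window start to 4
  Position 4 ('e'): window [4,4] length 1
  Position 5 ('d'): window [4,5] length 2
  Position 6 ('a'): window [4,6] length 3 -- new best
  Position 7 ('f'): window [4,7] length 4 -- new best
  Position 8 ('c'): window [4,8] length 5 -- new best
  Position 9 ('f'): repeat (last at 7), move window start to 8
  Position 9 ('f'): window [8,9] length 2
  Position 10 ('e'): window [8,10] length 3
  Position 11 ('h'): window [8,11] length 4
Longest substring with no repeats: "edafc" with length 5

5


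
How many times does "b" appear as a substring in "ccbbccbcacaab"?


Searching for "b" in "ccbbccbcacaab"
Scanning each position:
  Position 0: "c" => no
  Position 1: "c" => no
  Position 2: "b" => MATCH
  Position 3: "b" => MATCH
  Position 4: "c" => no
  Position 5: "c" => no
  Position 6: "b" => MATCH
  Position 7: "c" => no
  Position 8: "a" => no
  Position 9: "c" => no
  Position 10: "a" => no
  Position 11: "a" => no
  Position 12: "b" => MATCH
Total occurrences: 4

4


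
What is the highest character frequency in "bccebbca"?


Input: bccebbca
Character counts:
  'a': 1
  'b': 3
  'c': 3
  'e': 1
Maximum frequency: 3

3


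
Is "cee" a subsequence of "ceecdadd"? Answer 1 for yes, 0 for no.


Check if "cee" is a subsequence of "ceecdadd"
Greedy scan:
  Position 0 ('c'): matches sub[0] = 'c'
  Position 1 ('e'): matches sub[1] = 'e'
  Position 2 ('e'): matches sub[2] = 'e'
  Position 3 ('c'): no match needed
  Position 4 ('d'): no match needed
  Position 5 ('a'): no match needed
  Position 6 ('d'): no match needed
  Position 7 ('d'): no match needed
All 3 characters matched => is a subsequence

1


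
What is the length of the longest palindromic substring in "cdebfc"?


Input: "cdebfc"
Checking substrings for palindromes:
  No multi-char palindromic substrings found
Longest palindromic substring: "c" with length 1

1


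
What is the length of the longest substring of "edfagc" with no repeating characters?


Input: "edfagc"
Sliding window (track last position of each char):
  Position 0 ('e'): window [0,0] length 1 -- new best
  Position 1 ('d'): window [0,1] length 2 -- new best
  Position 2 ('f'): window [0,2] length 3 -- new best
  Position 3 ('a'): window [0,3] length 4 -- new best
  Position 4 ('g'): window [0,4] length 5 -- new best
  Position 5 ('c'): window [0,5] length 6 -- new best
Longest substring with no repeats: "edfagc" with length 6

6


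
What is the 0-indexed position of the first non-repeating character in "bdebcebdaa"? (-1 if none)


Input: bdebcebdaa
Character frequencies:
  'a': 2
  'b': 3
  'c': 1
  'd': 2
  'e': 2
Scanning left to right for freq == 1:
  Position 0 ('b'): freq=3, skip
  Position 1 ('d'): freq=2, skip
  Position 2 ('e'): freq=2, skip
  Position 3 ('b'): freq=3, skip
  Position 4 ('c'): unique! => answer = 4

4


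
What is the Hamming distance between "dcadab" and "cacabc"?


Comparing "dcadab" and "cacabc" position by position:
  Position 0: 'd' vs 'c' => differ
  Position 1: 'c' vs 'a' => differ
  Position 2: 'a' vs 'c' => differ
  Position 3: 'd' vs 'a' => differ
  Position 4: 'a' vs 'b' => differ
  Position 5: 'b' vs 'c' => differ
Total differences (Hamming distance): 6

6


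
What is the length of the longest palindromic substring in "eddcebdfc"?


Input: "eddcebdfc"
Checking substrings for palindromes:
  [1:3] "dd" (len 2) => palindrome
Longest palindromic substring: "dd" with length 2

2


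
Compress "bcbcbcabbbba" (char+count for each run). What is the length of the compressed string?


Input: bcbcbcabbbba
Runs:
  'b' x 1 => "b1"
  'c' x 1 => "c1"
  'b' x 1 => "b1"
  'c' x 1 => "c1"
  'b' x 1 => "b1"
  'c' x 1 => "c1"
  'a' x 1 => "a1"
  'b' x 4 => "b4"
  'a' x 1 => "a1"
Compressed: "b1c1b1c1b1c1a1b4a1"
Compressed length: 18

18


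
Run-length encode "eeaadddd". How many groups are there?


Input: eeaadddd
Scanning for consecutive runs:
  Group 1: 'e' x 2 (positions 0-1)
  Group 2: 'a' x 2 (positions 2-3)
  Group 3: 'd' x 4 (positions 4-7)
Total groups: 3

3


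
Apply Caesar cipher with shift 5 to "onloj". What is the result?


Caesar cipher: shift "onloj" by 5
  'o' (pos 14) + 5 = pos 19 = 't'
  'n' (pos 13) + 5 = pos 18 = 's'
  'l' (pos 11) + 5 = pos 16 = 'q'
  'o' (pos 14) + 5 = pos 19 = 't'
  'j' (pos 9) + 5 = pos 14 = 'o'
Result: tsqto

tsqto


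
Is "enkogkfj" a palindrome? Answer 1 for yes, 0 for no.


Input: enkogkfj
Reversed: jfkgokne
  Compare pos 0 ('e') with pos 7 ('j'): MISMATCH
  Compare pos 1 ('n') with pos 6 ('f'): MISMATCH
  Compare pos 2 ('k') with pos 5 ('k'): match
  Compare pos 3 ('o') with pos 4 ('g'): MISMATCH
Result: not a palindrome

0


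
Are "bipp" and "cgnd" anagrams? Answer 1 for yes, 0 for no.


Strings: "bipp", "cgnd"
Sorted first:  bipp
Sorted second: cdgn
Differ at position 0: 'b' vs 'c' => not anagrams

0


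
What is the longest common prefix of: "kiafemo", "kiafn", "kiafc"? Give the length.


Words: kiafemo, kiafn, kiafc
  Position 0: all 'k' => match
  Position 1: all 'i' => match
  Position 2: all 'a' => match
  Position 3: all 'f' => match
  Position 4: ('e', 'n', 'c') => mismatch, stop
LCP = "kiaf" (length 4)

4


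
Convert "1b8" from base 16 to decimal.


Input: "1b8" in base 16
Positional expansion:
  Digit '1' (value 1) x 16^2 = 256
  Digit 'b' (value 11) x 16^1 = 176
  Digit '8' (value 8) x 16^0 = 8
Sum = 440

440


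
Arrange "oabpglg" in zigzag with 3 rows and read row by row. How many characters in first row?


Zigzag "oabpglg" into 3 rows:
Placing characters:
  'o' => row 0
  'a' => row 1
  'b' => row 2
  'p' => row 1
  'g' => row 0
  'l' => row 1
  'g' => row 2
Rows:
  Row 0: "og"
  Row 1: "apl"
  Row 2: "bg"
First row length: 2

2


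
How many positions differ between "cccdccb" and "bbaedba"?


Comparing "cccdccb" and "bbaedba" position by position:
  Position 0: 'c' vs 'b' => DIFFER
  Position 1: 'c' vs 'b' => DIFFER
  Position 2: 'c' vs 'a' => DIFFER
  Position 3: 'd' vs 'e' => DIFFER
  Position 4: 'c' vs 'd' => DIFFER
  Position 5: 'c' vs 'b' => DIFFER
  Position 6: 'b' vs 'a' => DIFFER
Positions that differ: 7

7


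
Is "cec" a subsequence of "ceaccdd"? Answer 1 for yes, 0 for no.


Check if "cec" is a subsequence of "ceaccdd"
Greedy scan:
  Position 0 ('c'): matches sub[0] = 'c'
  Position 1 ('e'): matches sub[1] = 'e'
  Position 2 ('a'): no match needed
  Position 3 ('c'): matches sub[2] = 'c'
  Position 4 ('c'): no match needed
  Position 5 ('d'): no match needed
  Position 6 ('d'): no match needed
All 3 characters matched => is a subsequence

1


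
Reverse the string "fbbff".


Input: fbbff
Reading characters right to left:
  Position 4: 'f'
  Position 3: 'f'
  Position 2: 'b'
  Position 1: 'b'
  Position 0: 'f'
Reversed: ffbbf

ffbbf


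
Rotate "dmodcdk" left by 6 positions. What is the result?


Input: "dmodcdk", rotate left by 6
First 6 characters: "dmodcd"
Remaining characters: "k"
Concatenate remaining + first: "k" + "dmodcd" = "kdmodcd"

kdmodcd


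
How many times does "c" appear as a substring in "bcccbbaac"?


Searching for "c" in "bcccbbaac"
Scanning each position:
  Position 0: "b" => no
  Position 1: "c" => MATCH
  Position 2: "c" => MATCH
  Position 3: "c" => MATCH
  Position 4: "b" => no
  Position 5: "b" => no
  Position 6: "a" => no
  Position 7: "a" => no
  Position 8: "c" => MATCH
Total occurrences: 4

4


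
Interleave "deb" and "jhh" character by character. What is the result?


Interleaving "deb" and "jhh":
  Position 0: 'd' from first, 'j' from second => "dj"
  Position 1: 'e' from first, 'h' from second => "eh"
  Position 2: 'b' from first, 'h' from second => "bh"
Result: djehbh

djehbh


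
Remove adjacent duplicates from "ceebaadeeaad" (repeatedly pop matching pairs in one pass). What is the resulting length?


Input: ceebaadeeaad
Stack-based adjacent duplicate removal:
  Read 'c': push. Stack: c
  Read 'e': push. Stack: ce
  Read 'e': matches stack top 'e' => pop. Stack: c
  Read 'b': push. Stack: cb
  Read 'a': push. Stack: cba
  Read 'a': matches stack top 'a' => pop. Stack: cb
  Read 'd': push. Stack: cbd
  Read 'e': push. Stack: cbde
  Read 'e': matches stack top 'e' => pop. Stack: cbd
  Read 'a': push. Stack: cbda
  Read 'a': matches stack top 'a' => pop. Stack: cbd
  Read 'd': matches stack top 'd' => pop. Stack: cb
Final stack: "cb" (length 2)

2
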